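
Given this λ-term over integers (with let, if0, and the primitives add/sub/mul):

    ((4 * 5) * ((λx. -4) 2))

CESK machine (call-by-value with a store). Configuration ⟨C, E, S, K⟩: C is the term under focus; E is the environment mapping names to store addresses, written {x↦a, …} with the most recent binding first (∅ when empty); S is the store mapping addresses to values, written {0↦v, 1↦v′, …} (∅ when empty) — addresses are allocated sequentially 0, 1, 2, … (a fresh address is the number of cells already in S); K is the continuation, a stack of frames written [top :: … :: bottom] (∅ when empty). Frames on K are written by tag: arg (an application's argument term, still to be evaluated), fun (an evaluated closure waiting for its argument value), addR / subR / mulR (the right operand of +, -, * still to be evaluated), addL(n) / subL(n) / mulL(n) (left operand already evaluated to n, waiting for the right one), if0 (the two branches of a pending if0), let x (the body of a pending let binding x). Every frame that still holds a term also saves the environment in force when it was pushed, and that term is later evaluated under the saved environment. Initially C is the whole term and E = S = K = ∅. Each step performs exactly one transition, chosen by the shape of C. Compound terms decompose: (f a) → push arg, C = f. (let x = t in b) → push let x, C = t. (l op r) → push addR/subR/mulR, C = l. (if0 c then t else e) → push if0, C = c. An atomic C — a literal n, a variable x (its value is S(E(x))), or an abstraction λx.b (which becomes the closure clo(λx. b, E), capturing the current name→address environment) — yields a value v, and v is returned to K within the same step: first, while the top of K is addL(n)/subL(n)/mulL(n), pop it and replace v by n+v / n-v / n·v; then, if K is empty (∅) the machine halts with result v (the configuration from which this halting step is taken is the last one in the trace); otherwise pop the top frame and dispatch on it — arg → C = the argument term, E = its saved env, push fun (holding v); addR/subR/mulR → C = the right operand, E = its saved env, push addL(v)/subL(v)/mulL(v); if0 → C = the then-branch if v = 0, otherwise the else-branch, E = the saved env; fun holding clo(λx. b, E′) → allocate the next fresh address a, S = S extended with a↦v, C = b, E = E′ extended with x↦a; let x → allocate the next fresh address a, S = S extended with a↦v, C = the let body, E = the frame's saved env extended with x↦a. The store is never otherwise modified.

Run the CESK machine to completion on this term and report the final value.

Answer: -80

Execution trace:
[0] <C=((4 * 5) * ((λx. -4) 2)), E=∅, S=∅, K=∅>
[1] <C=(4 * 5), E=∅, S=∅, K=[mulR]>
[2] <C=4, E=∅, S=∅, K=[mulR :: mulR]>
[3] <C=5, E=∅, S=∅, K=[mulL(4) :: mulR]>
[4] <C=((λx. -4) 2), E=∅, S=∅, K=[mulL(20)]>
[5] <C=(λx. -4), E=∅, S=∅, K=[arg :: mulL(20)]>
[6] <C=2, E=∅, S=∅, K=[fun :: mulL(20)]>
[7] <C=-4, E={x↦0}, S={0↦2}, K=[mulL(20)]>
→ final value -80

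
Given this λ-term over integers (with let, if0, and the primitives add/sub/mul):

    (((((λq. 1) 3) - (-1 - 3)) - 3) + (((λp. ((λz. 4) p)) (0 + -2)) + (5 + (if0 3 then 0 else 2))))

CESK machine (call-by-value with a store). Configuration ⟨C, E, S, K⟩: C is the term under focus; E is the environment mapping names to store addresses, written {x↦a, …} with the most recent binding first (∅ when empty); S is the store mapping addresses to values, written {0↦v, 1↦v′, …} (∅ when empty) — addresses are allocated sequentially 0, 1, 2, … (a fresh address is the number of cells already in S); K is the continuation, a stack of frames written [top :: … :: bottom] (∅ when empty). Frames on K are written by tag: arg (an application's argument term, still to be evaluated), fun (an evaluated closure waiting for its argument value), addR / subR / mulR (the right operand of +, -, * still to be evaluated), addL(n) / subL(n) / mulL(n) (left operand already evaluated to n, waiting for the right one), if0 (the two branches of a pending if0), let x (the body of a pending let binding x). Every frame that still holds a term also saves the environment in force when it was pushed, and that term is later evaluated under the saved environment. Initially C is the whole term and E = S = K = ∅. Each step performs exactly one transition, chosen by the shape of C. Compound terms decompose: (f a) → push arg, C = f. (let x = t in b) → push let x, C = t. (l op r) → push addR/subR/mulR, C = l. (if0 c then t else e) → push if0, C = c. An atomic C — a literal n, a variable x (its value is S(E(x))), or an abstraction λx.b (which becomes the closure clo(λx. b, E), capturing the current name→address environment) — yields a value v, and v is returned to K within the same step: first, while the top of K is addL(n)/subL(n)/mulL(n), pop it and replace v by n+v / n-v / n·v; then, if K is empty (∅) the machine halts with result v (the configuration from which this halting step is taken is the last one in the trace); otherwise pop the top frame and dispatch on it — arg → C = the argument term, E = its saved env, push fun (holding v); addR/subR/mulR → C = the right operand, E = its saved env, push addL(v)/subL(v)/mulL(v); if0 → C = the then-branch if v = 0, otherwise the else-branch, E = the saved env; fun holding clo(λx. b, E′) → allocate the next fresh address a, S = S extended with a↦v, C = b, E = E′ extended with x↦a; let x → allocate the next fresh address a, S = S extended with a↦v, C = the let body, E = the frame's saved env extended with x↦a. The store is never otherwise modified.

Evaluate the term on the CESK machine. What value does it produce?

t=0: [C=(((((λq. 1) 3) - (-1 - 3)) - 3) + (((λp. ((λz. 4) p)) (0 + -2)) + (5 + (if0 3 then 0 else 2)))) | E=∅ | S=∅ | K=∅]
t=1: [C=((((λq. 1) 3) - (-1 - 3)) - 3) | E=∅ | S=∅ | K=[addR]]
t=2: [C=(((λq. 1) 3) - (-1 - 3)) | E=∅ | S=∅ | K=[subR :: addR]]
t=3: [C=((λq. 1) 3) | E=∅ | S=∅ | K=[subR :: subR :: addR]]
t=4: [C=(λq. 1) | E=∅ | S=∅ | K=[arg :: subR :: subR :: addR]]
t=5: [C=3 | E=∅ | S=∅ | K=[fun :: subR :: subR :: addR]]
t=6: [C=1 | E={q↦0} | S={0↦3} | K=[subR :: subR :: addR]]
t=7: [C=(-1 - 3) | E=∅ | S={0↦3} | K=[subL(1) :: subR :: addR]]
t=8: [C=-1 | E=∅ | S={0↦3} | K=[subR :: subL(1) :: subR :: addR]]
t=9: [C=3 | E=∅ | S={0↦3} | K=[subL(-1) :: subL(1) :: subR :: addR]]
t=10: [C=3 | E=∅ | S={0↦3} | K=[subL(5) :: addR]]
t=11: [C=(((λp. ((λz. 4) p)) (0 + -2)) + (5 + (if0 3 then 0 else 2))) | E=∅ | S={0↦3} | K=[addL(2)]]
t=12: [C=((λp. ((λz. 4) p)) (0 + -2)) | E=∅ | S={0↦3} | K=[addR :: addL(2)]]
t=13: [C=(λp. ((λz. 4) p)) | E=∅ | S={0↦3} | K=[arg :: addR :: addL(2)]]
t=14: [C=(0 + -2) | E=∅ | S={0↦3} | K=[fun :: addR :: addL(2)]]
t=15: [C=0 | E=∅ | S={0↦3} | K=[addR :: fun :: addR :: addL(2)]]
t=16: [C=-2 | E=∅ | S={0↦3} | K=[addL(0) :: fun :: addR :: addL(2)]]
t=17: [C=((λz. 4) p) | E={p↦1} | S={0↦3, 1↦-2} | K=[addR :: addL(2)]]
t=18: [C=(λz. 4) | E={p↦1} | S={0↦3, 1↦-2} | K=[arg :: addR :: addL(2)]]
t=19: [C=p | E={p↦1} | S={0↦3, 1↦-2} | K=[fun :: addR :: addL(2)]]
t=20: [C=4 | E={z↦2, p↦1} | S={0↦3, 1↦-2, 2↦-2} | K=[addR :: addL(2)]]
t=21: [C=(5 + (if0 3 then 0 else 2)) | E=∅ | S={0↦3, 1↦-2, 2↦-2} | K=[addL(4) :: addL(2)]]
t=22: [C=5 | E=∅ | S={0↦3, 1↦-2, 2↦-2} | K=[addR :: addL(4) :: addL(2)]]
t=23: [C=(if0 3 then 0 else 2) | E=∅ | S={0↦3, 1↦-2, 2↦-2} | K=[addL(5) :: addL(4) :: addL(2)]]
t=24: [C=3 | E=∅ | S={0↦3, 1↦-2, 2↦-2} | K=[if0 :: addL(5) :: addL(4) :: addL(2)]]
t=25: [C=2 | E=∅ | S={0↦3, 1↦-2, 2↦-2} | K=[addL(5) :: addL(4) :: addL(2)]]
→ final value 13

Answer: 13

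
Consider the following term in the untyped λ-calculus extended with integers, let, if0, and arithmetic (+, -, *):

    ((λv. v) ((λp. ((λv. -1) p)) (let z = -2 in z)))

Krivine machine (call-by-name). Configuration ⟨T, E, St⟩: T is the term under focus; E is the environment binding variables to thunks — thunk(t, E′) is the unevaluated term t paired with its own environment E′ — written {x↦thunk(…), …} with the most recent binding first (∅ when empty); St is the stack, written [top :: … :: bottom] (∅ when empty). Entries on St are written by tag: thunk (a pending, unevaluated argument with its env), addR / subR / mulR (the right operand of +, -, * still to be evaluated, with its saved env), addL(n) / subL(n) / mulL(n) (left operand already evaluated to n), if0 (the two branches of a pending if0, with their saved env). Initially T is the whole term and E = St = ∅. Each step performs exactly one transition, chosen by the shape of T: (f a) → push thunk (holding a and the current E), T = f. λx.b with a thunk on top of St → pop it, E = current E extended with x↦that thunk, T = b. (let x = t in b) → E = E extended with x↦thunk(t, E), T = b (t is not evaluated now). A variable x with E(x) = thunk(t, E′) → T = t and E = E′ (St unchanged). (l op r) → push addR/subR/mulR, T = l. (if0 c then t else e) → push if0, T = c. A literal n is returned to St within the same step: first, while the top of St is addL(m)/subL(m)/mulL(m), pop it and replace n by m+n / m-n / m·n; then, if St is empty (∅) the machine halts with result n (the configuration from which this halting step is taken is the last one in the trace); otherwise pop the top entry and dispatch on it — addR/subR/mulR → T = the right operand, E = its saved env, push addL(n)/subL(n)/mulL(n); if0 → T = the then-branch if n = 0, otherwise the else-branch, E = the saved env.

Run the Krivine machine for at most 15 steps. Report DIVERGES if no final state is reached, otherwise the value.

Answer: -1

Execution trace:
0. ⟨T=((λv. v) ((λp. ((λv. -1) p)) (let z = -2 in z))); E=∅; St=∅⟩
1. ⟨T=(λv. v); E=∅; St=[thunk]⟩
2. ⟨T=v; E={v↦thunk(((λp. ((λv. -1) p)) (let z = -2 in z)), ∅)}; St=∅⟩
3. ⟨T=((λp. ((λv. -1) p)) (let z = -2 in z)); E=∅; St=∅⟩
4. ⟨T=(λp. ((λv. -1) p)); E=∅; St=[thunk]⟩
5. ⟨T=((λv. -1) p); E={p↦thunk((let z = -2 in z), ∅)}; St=∅⟩
6. ⟨T=(λv. -1); E={p↦thunk((let z = -2 in z), ∅)}; St=[thunk]⟩
7. ⟨T=-1; E={v↦thunk(p, {p↦thunk((let z = -2 in z), ∅)}), p↦thunk((let z = -2 in z), ∅)}; St=∅⟩
→ final value -1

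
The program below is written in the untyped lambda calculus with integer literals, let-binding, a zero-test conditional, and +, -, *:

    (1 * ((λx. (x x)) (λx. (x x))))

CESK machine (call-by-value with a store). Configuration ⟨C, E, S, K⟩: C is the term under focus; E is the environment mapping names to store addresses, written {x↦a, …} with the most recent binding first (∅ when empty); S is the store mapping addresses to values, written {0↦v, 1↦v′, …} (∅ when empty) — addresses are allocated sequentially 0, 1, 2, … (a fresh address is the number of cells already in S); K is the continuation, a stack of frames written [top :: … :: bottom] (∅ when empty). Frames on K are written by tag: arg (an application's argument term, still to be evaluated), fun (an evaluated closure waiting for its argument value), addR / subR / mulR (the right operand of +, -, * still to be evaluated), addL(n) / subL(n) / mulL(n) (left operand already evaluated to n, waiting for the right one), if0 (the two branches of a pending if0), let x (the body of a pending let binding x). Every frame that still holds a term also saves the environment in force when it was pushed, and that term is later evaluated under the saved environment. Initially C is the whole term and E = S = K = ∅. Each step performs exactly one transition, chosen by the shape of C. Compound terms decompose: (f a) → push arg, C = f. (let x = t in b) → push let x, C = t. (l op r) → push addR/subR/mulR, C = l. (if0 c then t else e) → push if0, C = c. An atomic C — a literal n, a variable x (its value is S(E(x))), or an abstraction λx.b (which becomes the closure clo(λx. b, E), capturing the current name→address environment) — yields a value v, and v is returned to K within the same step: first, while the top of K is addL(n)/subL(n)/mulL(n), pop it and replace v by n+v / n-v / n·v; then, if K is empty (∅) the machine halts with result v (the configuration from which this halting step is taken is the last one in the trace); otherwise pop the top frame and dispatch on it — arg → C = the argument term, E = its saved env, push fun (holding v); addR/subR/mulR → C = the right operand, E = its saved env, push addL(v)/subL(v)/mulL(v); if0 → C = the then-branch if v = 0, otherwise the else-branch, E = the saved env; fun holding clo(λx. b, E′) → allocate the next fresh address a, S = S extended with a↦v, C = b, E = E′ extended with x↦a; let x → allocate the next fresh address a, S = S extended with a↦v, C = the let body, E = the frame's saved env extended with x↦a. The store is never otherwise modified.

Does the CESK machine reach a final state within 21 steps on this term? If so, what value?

Answer: DIVERGES (no final state within 21 steps)

Derivation:
step 0: <C=(1 * ((λx. (x x)) (λx. (x x)))), E=∅, S=∅, K=∅>
step 1: <C=1, E=∅, S=∅, K=[mulR]>
step 2: <C=((λx. (x x)) (λx. (x x))), E=∅, S=∅, K=[mulL(1)]>
step 3: <C=(λx. (x x)), E=∅, S=∅, K=[arg :: mulL(1)]>
step 4: <C=(λx. (x x)), E=∅, S=∅, K=[fun :: mulL(1)]>
step 5: <C=(x x), E={x↦0}, S={0↦clo(λx. (x x), ∅)}, K=[mulL(1)]>
step 6: <C=x, E={x↦0}, S={0↦clo(λx. (x x), ∅)}, K=[arg :: mulL(1)]>
step 7: <C=x, E={x↦0}, S={0↦clo(λx. (x x), ∅)}, K=[fun :: mulL(1)]>
step 8: <C=(x x), E={x↦1}, S={0↦clo(λx. (x x), ∅), 1↦clo(λx. (x x), ∅)}, K=[mulL(1)]>
step 9: <C=x, E={x↦1}, S={0↦clo(λx. (x x), ∅), 1↦clo(λx. (x x), ∅)}, K=[arg :: mulL(1)]>
step 10: <C=x, E={x↦1}, S={0↦clo(λx. (x x), ∅), 1↦clo(λx. (x x), ∅)}, K=[fun :: mulL(1)]>
step 11: <C=(x x), E={x↦2}, S={0↦clo(λx. (x x), ∅), 1↦clo(λx. (x x), ∅), 2↦clo(λx. (x x), ∅)}, K=[mulL(1)]>
step 12: <C=x, E={x↦2}, S={0↦clo(λx. (x x), ∅), 1↦clo(λx. (x x), ∅), 2↦clo(λx. (x x), ∅)}, K=[arg :: mulL(1)]>
step 13: <C=x, E={x↦2}, S={0↦clo(λx. (x x), ∅), 1↦clo(λx. (x x), ∅), 2↦clo(λx. (x x), ∅)}, K=[fun :: mulL(1)]>
step 14: <C=(x x), E={x↦3}, S={0↦clo(λx. (x x), ∅), 1↦clo(λx. (x x), ∅), 2↦clo(λx. (x x), ∅), 3↦clo(λx. (x x), ∅)}, K=[mulL(1)]>
step 15: <C=x, E={x↦3}, S={0↦clo(λx. (x x), ∅), 1↦clo(λx. (x x), ∅), 2↦clo(λx. (x x), ∅), 3↦clo(λx. (x x), ∅)}, K=[arg :: mulL(1)]>
step 16: <C=x, E={x↦3}, S={0↦clo(λx. (x x), ∅), 1↦clo(λx. (x x), ∅), 2↦clo(λx. (x x), ∅), 3↦clo(λx. (x x), ∅)}, K=[fun :: mulL(1)]>
step 17: <C=(x x), E={x↦4}, S={0↦clo(λx. (x x), ∅), 1↦clo(λx. (x x), ∅), 2↦clo(λx. (x x), ∅), 3↦clo(λx. (x x), ∅), 4↦clo(λx. (x x), ∅)}, K=[mulL(1)]>
step 18: <C=x, E={x↦4}, S={0↦clo(λx. (x x), ∅), 1↦clo(λx. (x x), ∅), 2↦clo(λx. (x x), ∅), 3↦clo(λx. (x x), ∅), 4↦clo(λx. (x x), ∅)}, K=[arg :: mulL(1)]>
step 19: <C=x, E={x↦4}, S={0↦clo(λx. (x x), ∅), 1↦clo(λx. (x x), ∅), 2↦clo(λx. (x x), ∅), 3↦clo(λx. (x x), ∅), 4↦clo(λx. (x x), ∅)}, K=[fun :: mulL(1)]>
step 20: <C=(x x), E={x↦5}, S={0↦clo(λx. (x x), ∅), 1↦clo(λx. (x x), ∅), 2↦clo(λx. (x x), ∅), 3↦clo(λx. (x x), ∅), 4↦clo(λx. (x x), ∅), 5↦clo(λx. (x x), ∅)}, K=[mulL(1)]>
step 21: <C=x, E={x↦5}, S={0↦clo(λx. (x x), ∅), 1↦clo(λx. (x x), ∅), 2↦clo(λx. (x x), ∅), 3↦clo(λx. (x x), ∅), 4↦clo(λx. (x x), ∅), 5↦clo(λx. (x x), ∅)}, K=[arg :: mulL(1)]>
→ 21 transitions taken and the configuration is still not final: no result within 21 steps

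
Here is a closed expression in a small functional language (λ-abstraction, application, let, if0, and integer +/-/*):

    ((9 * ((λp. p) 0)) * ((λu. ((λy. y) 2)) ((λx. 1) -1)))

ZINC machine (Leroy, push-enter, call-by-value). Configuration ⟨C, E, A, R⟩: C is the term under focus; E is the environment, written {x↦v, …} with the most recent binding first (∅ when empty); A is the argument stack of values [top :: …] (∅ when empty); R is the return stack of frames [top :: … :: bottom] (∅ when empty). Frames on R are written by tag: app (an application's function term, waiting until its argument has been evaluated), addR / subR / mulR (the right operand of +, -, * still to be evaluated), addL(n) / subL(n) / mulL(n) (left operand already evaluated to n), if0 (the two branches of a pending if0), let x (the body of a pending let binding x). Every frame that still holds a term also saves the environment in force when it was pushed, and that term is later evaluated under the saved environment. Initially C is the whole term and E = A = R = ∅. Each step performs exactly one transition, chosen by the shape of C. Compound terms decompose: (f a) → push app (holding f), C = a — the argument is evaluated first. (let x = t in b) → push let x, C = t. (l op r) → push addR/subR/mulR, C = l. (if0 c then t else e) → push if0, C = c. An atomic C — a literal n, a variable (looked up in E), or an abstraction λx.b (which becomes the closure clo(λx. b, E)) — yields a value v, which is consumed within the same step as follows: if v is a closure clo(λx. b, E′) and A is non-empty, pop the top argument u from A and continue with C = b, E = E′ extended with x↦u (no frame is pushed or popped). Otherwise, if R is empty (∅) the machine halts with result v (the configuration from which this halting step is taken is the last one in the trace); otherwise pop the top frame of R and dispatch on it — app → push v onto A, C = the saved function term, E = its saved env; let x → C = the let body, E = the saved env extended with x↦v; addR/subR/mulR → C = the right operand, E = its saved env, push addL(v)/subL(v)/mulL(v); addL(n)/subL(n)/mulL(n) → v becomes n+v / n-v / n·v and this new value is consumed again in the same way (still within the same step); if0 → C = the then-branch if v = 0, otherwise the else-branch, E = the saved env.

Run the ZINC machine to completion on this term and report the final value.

0. [C=((9 * ((λp. p) 0)) * ((λu. ((λy. y) 2)) ((λx. 1) -1))) | E=∅ | A=∅ | R=∅]
1. [C=(9 * ((λp. p) 0)) | E=∅ | A=∅ | R=[mulR]]
2. [C=9 | E=∅ | A=∅ | R=[mulR :: mulR]]
3. [C=((λp. p) 0) | E=∅ | A=∅ | R=[mulL(9) :: mulR]]
4. [C=0 | E=∅ | A=∅ | R=[app :: mulL(9) :: mulR]]
5. [C=(λp. p) | E=∅ | A=[0] | R=[mulL(9) :: mulR]]
6. [C=p | E={p↦0} | A=∅ | R=[mulL(9) :: mulR]]
7. [C=((λu. ((λy. y) 2)) ((λx. 1) -1)) | E=∅ | A=∅ | R=[mulL(0)]]
8. [C=((λx. 1) -1) | E=∅ | A=∅ | R=[app :: mulL(0)]]
9. [C=-1 | E=∅ | A=∅ | R=[app :: app :: mulL(0)]]
10. [C=(λx. 1) | E=∅ | A=[-1] | R=[app :: mulL(0)]]
11. [C=1 | E={x↦-1} | A=∅ | R=[app :: mulL(0)]]
12. [C=(λu. ((λy. y) 2)) | E=∅ | A=[1] | R=[mulL(0)]]
13. [C=((λy. y) 2) | E={u↦1} | A=∅ | R=[mulL(0)]]
14. [C=2 | E={u↦1} | A=∅ | R=[app :: mulL(0)]]
15. [C=(λy. y) | E={u↦1} | A=[2] | R=[mulL(0)]]
16. [C=y | E={y↦2, u↦1} | A=∅ | R=[mulL(0)]]
→ final value 0

Answer: 0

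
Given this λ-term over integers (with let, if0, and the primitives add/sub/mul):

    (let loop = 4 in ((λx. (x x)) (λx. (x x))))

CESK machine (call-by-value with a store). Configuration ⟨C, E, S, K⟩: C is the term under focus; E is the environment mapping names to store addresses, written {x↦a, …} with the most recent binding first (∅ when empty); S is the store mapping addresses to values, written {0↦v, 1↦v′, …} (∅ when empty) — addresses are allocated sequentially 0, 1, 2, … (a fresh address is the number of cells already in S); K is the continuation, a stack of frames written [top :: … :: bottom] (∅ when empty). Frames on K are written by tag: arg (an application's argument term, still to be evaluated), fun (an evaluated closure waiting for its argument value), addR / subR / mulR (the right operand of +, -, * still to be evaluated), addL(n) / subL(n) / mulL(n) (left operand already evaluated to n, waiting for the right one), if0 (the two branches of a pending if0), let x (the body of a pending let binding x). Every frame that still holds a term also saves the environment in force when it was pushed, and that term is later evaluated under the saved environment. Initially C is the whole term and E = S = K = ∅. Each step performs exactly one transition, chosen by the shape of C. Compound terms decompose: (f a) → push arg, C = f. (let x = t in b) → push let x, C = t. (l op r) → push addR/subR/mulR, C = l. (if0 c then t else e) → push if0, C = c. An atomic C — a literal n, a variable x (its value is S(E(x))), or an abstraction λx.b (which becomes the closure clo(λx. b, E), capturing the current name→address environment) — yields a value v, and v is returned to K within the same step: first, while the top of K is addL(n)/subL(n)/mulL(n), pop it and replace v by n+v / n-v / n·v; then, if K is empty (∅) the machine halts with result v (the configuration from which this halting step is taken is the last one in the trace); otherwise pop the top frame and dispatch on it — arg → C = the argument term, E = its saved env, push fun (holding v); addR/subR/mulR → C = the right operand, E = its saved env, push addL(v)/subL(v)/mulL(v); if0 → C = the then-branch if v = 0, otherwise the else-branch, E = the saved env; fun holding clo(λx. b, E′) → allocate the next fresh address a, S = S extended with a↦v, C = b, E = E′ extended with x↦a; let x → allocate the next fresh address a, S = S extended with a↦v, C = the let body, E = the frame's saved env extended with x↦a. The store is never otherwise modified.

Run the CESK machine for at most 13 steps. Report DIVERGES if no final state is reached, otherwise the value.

Answer: DIVERGES (no final state within 13 steps)

Machine steps:
[0] [C=(let loop = 4 in ((λx. (x x)) (λx. (x x)))) | E=∅ | S=∅ | K=∅]
[1] [C=4 | E=∅ | S=∅ | K=[let loop]]
[2] [C=((λx. (x x)) (λx. (x x))) | E={loop↦0} | S={0↦4} | K=∅]
[3] [C=(λx. (x x)) | E={loop↦0} | S={0↦4} | K=[arg]]
[4] [C=(λx. (x x)) | E={loop↦0} | S={0↦4} | K=[fun]]
[5] [C=(x x) | E={x↦1, loop↦0} | S={0↦4, 1↦clo(λx. (x x), {loop↦0})} | K=∅]
[6] [C=x | E={x↦1, loop↦0} | S={0↦4, 1↦clo(λx. (x x), {loop↦0})} | K=[arg]]
[7] [C=x | E={x↦1, loop↦0} | S={0↦4, 1↦clo(λx. (x x), {loop↦0})} | K=[fun]]
[8] [C=(x x) | E={x↦2, loop↦0} | S={0↦4, 1↦clo(λx. (x x), {loop↦0}), 2↦clo(λx. (x x), {loop↦0})} | K=∅]
[9] [C=x | E={x↦2, loop↦0} | S={0↦4, 1↦clo(λx. (x x), {loop↦0}), 2↦clo(λx. (x x), {loop↦0})} | K=[arg]]
[10] [C=x | E={x↦2, loop↦0} | S={0↦4, 1↦clo(λx. (x x), {loop↦0}), 2↦clo(λx. (x x), {loop↦0})} | K=[fun]]
[11] [C=(x x) | E={x↦3, loop↦0} | S={0↦4, 1↦clo(λx. (x x), {loop↦0}), 2↦clo(λx. (x x), {loop↦0}), 3↦clo(λx. (x x), {loop↦0})} | K=∅]
[12] [C=x | E={x↦3, loop↦0} | S={0↦4, 1↦clo(λx. (x x), {loop↦0}), 2↦clo(λx. (x x), {loop↦0}), 3↦clo(λx. (x x), {loop↦0})} | K=[arg]]
[13] [C=x | E={x↦3, loop↦0} | S={0↦4, 1↦clo(λx. (x x), {loop↦0}), 2↦clo(λx. (x x), {loop↦0}), 3↦clo(λx. (x x), {loop↦0})} | K=[fun]]
→ 13 transitions taken and the configuration is still not final: no result within 13 steps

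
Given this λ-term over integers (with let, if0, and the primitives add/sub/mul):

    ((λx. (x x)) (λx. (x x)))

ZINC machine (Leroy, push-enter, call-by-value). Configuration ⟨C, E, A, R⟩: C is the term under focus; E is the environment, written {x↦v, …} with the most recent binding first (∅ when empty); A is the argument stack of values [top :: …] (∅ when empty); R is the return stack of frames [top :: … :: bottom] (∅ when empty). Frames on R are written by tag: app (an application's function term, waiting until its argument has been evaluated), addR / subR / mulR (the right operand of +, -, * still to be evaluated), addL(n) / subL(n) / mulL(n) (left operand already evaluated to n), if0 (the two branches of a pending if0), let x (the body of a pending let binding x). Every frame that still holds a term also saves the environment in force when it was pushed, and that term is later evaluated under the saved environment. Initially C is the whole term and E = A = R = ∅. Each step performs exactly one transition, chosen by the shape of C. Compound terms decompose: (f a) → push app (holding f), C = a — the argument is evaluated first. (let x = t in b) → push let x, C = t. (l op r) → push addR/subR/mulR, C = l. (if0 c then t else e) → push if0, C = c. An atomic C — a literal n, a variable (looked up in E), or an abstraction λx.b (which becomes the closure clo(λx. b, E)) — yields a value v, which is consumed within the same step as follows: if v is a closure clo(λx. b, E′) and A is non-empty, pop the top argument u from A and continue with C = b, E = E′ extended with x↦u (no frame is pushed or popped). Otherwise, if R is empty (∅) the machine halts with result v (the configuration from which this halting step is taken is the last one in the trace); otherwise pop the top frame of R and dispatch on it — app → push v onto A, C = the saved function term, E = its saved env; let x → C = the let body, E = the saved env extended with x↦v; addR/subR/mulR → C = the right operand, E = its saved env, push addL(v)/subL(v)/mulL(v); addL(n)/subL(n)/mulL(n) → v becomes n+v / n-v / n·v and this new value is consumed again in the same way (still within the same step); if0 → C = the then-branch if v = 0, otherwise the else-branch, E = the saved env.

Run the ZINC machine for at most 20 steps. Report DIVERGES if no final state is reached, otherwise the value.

t=0: ⟨C=((λx. (x x)) (λx. (x x))); E=∅; A=∅; R=∅⟩
t=1: ⟨C=(λx. (x x)); E=∅; A=∅; R=[app]⟩
t=2: ⟨C=(λx. (x x)); E=∅; A=[clo(λx. (x x), ∅)]; R=∅⟩
t=3: ⟨C=(x x); E={x↦clo(λx. (x x), ∅)}; A=∅; R=∅⟩
t=4: ⟨C=x; E={x↦clo(λx. (x x), ∅)}; A=∅; R=[app]⟩
t=5: ⟨C=x; E={x↦clo(λx. (x x), ∅)}; A=[clo(λx. (x x), ∅)]; R=∅⟩
… configuration repeats with period 3 (steps 3–5 recur indefinitely) …

Answer: DIVERGES (no final state within 20 steps)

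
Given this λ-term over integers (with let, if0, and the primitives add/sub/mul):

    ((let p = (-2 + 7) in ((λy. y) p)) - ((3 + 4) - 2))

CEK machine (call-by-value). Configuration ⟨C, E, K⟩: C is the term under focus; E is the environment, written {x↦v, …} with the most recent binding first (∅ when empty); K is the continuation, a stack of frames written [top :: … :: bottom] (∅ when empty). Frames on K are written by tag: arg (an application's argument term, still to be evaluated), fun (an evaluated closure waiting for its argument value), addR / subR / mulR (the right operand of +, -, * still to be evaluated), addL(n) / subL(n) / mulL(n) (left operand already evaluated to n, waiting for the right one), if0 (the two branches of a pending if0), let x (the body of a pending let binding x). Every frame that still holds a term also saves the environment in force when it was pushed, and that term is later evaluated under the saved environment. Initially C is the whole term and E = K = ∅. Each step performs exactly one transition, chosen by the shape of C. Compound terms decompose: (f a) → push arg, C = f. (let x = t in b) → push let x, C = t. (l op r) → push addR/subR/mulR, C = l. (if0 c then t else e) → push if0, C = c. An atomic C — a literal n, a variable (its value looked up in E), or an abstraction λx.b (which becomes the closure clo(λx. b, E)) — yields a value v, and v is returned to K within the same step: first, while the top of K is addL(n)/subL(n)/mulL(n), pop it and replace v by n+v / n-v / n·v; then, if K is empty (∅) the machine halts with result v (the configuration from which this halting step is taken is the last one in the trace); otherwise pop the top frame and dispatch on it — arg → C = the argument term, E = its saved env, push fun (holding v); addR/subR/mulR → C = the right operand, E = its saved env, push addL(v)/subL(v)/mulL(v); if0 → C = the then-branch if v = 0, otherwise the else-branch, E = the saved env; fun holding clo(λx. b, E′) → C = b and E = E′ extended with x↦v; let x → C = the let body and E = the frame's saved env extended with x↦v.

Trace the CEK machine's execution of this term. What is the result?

0. ⟨C=((let p = (-2 + 7) in ((λy. y) p)) - ((3 + 4) - 2)); E=∅; K=∅⟩
1. ⟨C=(let p = (-2 + 7) in ((λy. y) p)); E=∅; K=[subR]⟩
2. ⟨C=(-2 + 7); E=∅; K=[let p :: subR]⟩
3. ⟨C=-2; E=∅; K=[addR :: let p :: subR]⟩
4. ⟨C=7; E=∅; K=[addL(-2) :: let p :: subR]⟩
5. ⟨C=((λy. y) p); E={p↦5}; K=[subR]⟩
6. ⟨C=(λy. y); E={p↦5}; K=[arg :: subR]⟩
7. ⟨C=p; E={p↦5}; K=[fun :: subR]⟩
8. ⟨C=y; E={y↦5, p↦5}; K=[subR]⟩
9. ⟨C=((3 + 4) - 2); E=∅; K=[subL(5)]⟩
10. ⟨C=(3 + 4); E=∅; K=[subR :: subL(5)]⟩
11. ⟨C=3; E=∅; K=[addR :: subR :: subL(5)]⟩
12. ⟨C=4; E=∅; K=[addL(3) :: subR :: subL(5)]⟩
13. ⟨C=2; E=∅; K=[subL(7) :: subL(5)]⟩
→ final value 0

Answer: 0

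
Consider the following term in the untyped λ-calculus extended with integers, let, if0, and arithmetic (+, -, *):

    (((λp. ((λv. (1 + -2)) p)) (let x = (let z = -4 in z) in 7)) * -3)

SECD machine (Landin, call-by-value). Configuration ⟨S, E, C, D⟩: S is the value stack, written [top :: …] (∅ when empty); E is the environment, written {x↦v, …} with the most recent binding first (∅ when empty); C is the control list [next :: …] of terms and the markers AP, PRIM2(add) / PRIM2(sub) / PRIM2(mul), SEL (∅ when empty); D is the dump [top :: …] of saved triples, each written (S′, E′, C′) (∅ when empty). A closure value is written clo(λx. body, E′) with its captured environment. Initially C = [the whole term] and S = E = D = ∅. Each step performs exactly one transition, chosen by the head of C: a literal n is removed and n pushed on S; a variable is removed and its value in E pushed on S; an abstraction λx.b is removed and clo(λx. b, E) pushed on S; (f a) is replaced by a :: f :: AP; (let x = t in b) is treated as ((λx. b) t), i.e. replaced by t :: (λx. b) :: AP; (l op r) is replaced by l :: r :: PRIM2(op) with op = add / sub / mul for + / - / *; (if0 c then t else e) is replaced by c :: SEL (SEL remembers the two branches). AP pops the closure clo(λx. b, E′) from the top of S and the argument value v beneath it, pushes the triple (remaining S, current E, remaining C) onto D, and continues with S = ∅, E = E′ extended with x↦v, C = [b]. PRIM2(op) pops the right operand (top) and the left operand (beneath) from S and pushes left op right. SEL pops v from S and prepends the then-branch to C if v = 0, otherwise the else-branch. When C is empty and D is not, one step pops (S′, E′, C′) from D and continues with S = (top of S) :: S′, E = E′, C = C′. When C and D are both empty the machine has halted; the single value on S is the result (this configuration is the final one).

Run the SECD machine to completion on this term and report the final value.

Answer: 3

Derivation:
0. <S=∅, E=∅, C=[(((λp. ((λv. (1 + -2)) p)) (let x = (let z = -4 in z) in 7)) * -3)], D=∅>
1. <S=∅, E=∅, C=[((λp. ((λv. (1 + -2)) p)) (let x = (let z = -4 in z) in 7)) :: -3 :: PRIM2(mul)], D=∅>
2. <S=∅, E=∅, C=[(let x = (let z = -4 in z) in 7) :: (λp. ((λv. (1 + -2)) p)) :: AP :: -3 :: PRIM2(mul)], D=∅>
3. <S=∅, E=∅, C=[(let z = -4 in z) :: (λx. 7) :: AP :: (λp. ((λv. (1 + -2)) p)) :: AP :: -3 :: PRIM2(mul)], D=∅>
4. <S=∅, E=∅, C=[-4 :: (λz. z) :: AP :: (λx. 7) :: AP :: (λp. ((λv. (1 + -2)) p)) :: AP :: -3 :: PRIM2(mul)], D=∅>
5. <S=[-4], E=∅, C=[(λz. z) :: AP :: (λx. 7) :: AP :: (λp. ((λv. (1 + -2)) p)) :: AP :: -3 :: PRIM2(mul)], D=∅>
6. <S=[clo(λz. z, ∅) :: -4], E=∅, C=[AP :: (λx. 7) :: AP :: (λp. ((λv. (1 + -2)) p)) :: AP :: -3 :: PRIM2(mul)], D=∅>
7. <S=∅, E={z↦-4}, C=[z], D=[(∅, ∅, [(λx. 7) :: AP :: (λp. ((λv. (1 + -2)) p)) :: AP :: -3 :: PRIM2(mul)])]>
8. <S=[-4], E={z↦-4}, C=∅, D=[(∅, ∅, [(λx. 7) :: AP :: (λp. ((λv. (1 + -2)) p)) :: AP :: -3 :: PRIM2(mul)])]>
9. <S=[-4], E=∅, C=[(λx. 7) :: AP :: (λp. ((λv. (1 + -2)) p)) :: AP :: -3 :: PRIM2(mul)], D=∅>
10. <S=[clo(λx. 7, ∅) :: -4], E=∅, C=[AP :: (λp. ((λv. (1 + -2)) p)) :: AP :: -3 :: PRIM2(mul)], D=∅>
11. <S=∅, E={x↦-4}, C=[7], D=[(∅, ∅, [(λp. ((λv. (1 + -2)) p)) :: AP :: -3 :: PRIM2(mul)])]>
12. <S=[7], E={x↦-4}, C=∅, D=[(∅, ∅, [(λp. ((λv. (1 + -2)) p)) :: AP :: -3 :: PRIM2(mul)])]>
13. <S=[7], E=∅, C=[(λp. ((λv. (1 + -2)) p)) :: AP :: -3 :: PRIM2(mul)], D=∅>
14. <S=[clo(λp. ((λv. (1 + -2)) p), ∅) :: 7], E=∅, C=[AP :: -3 :: PRIM2(mul)], D=∅>
15. <S=∅, E={p↦7}, C=[((λv. (1 + -2)) p)], D=[(∅, ∅, [-3 :: PRIM2(mul)])]>
16. <S=∅, E={p↦7}, C=[p :: (λv. (1 + -2)) :: AP], D=[(∅, ∅, [-3 :: PRIM2(mul)])]>
17. <S=[7], E={p↦7}, C=[(λv. (1 + -2)) :: AP], D=[(∅, ∅, [-3 :: PRIM2(mul)])]>
18. <S=[clo(λv. (1 + -2), {p↦7}) :: 7], E={p↦7}, C=[AP], D=[(∅, ∅, [-3 :: PRIM2(mul)])]>
19. <S=∅, E={v↦7, p↦7}, C=[(1 + -2)], D=[(∅, {p↦7}, ∅) :: (∅, ∅, [-3 :: PRIM2(mul)])]>
20. <S=∅, E={v↦7, p↦7}, C=[1 :: -2 :: PRIM2(add)], D=[(∅, {p↦7}, ∅) :: (∅, ∅, [-3 :: PRIM2(mul)])]>
21. <S=[1], E={v↦7, p↦7}, C=[-2 :: PRIM2(add)], D=[(∅, {p↦7}, ∅) :: (∅, ∅, [-3 :: PRIM2(mul)])]>
22. <S=[-2 :: 1], E={v↦7, p↦7}, C=[PRIM2(add)], D=[(∅, {p↦7}, ∅) :: (∅, ∅, [-3 :: PRIM2(mul)])]>
23. <S=[-1], E={v↦7, p↦7}, C=∅, D=[(∅, {p↦7}, ∅) :: (∅, ∅, [-3 :: PRIM2(mul)])]>
24. <S=[-1], E={p↦7}, C=∅, D=[(∅, ∅, [-3 :: PRIM2(mul)])]>
25. <S=[-1], E=∅, C=[-3 :: PRIM2(mul)], D=∅>
26. <S=[-3 :: -1], E=∅, C=[PRIM2(mul)], D=∅>
27. <S=[3], E=∅, C=∅, D=∅>
→ final value 3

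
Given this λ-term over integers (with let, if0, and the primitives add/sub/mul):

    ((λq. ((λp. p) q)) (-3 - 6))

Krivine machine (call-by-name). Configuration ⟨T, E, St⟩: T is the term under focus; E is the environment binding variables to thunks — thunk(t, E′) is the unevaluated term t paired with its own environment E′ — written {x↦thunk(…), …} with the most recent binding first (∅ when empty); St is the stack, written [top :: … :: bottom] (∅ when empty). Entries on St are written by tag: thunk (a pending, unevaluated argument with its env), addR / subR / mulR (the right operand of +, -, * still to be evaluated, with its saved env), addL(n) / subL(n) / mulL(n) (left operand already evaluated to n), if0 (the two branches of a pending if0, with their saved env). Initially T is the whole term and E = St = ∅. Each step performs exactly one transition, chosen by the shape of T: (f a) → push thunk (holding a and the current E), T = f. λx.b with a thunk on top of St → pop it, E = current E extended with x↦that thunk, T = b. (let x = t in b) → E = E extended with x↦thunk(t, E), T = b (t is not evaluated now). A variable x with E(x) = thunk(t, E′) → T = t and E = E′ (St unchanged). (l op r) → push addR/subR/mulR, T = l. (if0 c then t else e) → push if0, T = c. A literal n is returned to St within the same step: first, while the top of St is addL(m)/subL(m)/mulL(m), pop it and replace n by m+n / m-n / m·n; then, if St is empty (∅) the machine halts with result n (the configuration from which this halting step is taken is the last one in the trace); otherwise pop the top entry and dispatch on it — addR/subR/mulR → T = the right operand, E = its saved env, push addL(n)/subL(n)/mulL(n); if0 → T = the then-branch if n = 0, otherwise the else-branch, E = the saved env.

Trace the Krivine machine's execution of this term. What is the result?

step 0: [T=((λq. ((λp. p) q)) (-3 - 6)) | E=∅ | St=∅]
step 1: [T=(λq. ((λp. p) q)) | E=∅ | St=[thunk]]
step 2: [T=((λp. p) q) | E={q↦thunk((-3 - 6), ∅)} | St=∅]
step 3: [T=(λp. p) | E={q↦thunk((-3 - 6), ∅)} | St=[thunk]]
step 4: [T=p | E={p↦thunk(q, {q↦thunk((-3 - 6), ∅)}), q↦thunk((-3 - 6), ∅)} | St=∅]
step 5: [T=q | E={q↦thunk((-3 - 6), ∅)} | St=∅]
step 6: [T=(-3 - 6) | E=∅ | St=∅]
step 7: [T=-3 | E=∅ | St=[subR]]
step 8: [T=6 | E=∅ | St=[subL(-3)]]
→ final value -9

Answer: -9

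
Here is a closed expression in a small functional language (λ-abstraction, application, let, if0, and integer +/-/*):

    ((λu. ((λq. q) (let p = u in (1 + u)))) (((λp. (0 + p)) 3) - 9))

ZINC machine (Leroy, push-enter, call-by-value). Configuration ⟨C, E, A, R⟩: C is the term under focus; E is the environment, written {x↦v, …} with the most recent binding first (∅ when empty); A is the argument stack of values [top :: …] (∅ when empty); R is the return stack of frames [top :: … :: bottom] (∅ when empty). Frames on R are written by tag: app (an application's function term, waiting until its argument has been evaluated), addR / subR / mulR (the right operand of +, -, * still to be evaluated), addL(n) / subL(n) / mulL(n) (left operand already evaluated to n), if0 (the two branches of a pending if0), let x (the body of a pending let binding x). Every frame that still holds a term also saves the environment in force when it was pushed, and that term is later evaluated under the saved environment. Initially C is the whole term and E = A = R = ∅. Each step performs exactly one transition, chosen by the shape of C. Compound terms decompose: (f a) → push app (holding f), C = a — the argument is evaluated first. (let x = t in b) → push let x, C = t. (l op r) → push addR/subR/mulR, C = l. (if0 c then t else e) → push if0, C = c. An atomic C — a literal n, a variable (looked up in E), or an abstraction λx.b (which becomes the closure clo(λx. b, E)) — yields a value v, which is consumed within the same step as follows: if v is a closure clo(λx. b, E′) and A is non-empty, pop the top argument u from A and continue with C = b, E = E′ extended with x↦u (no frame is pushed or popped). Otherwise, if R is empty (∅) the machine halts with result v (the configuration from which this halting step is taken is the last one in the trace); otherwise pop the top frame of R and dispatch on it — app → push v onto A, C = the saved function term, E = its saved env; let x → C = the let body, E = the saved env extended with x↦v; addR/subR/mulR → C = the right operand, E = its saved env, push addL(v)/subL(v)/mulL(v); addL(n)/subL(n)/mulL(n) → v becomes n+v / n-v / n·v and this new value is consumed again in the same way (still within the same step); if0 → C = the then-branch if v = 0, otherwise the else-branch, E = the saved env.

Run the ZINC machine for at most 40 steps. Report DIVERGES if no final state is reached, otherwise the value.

Answer: -5

Derivation:
t=0: ⟨C=((λu. ((λq. q) (let p = u in (1 + u)))) (((λp. (0 + p)) 3) - 9)); E=∅; A=∅; R=∅⟩
t=1: ⟨C=(((λp. (0 + p)) 3) - 9); E=∅; A=∅; R=[app]⟩
t=2: ⟨C=((λp. (0 + p)) 3); E=∅; A=∅; R=[subR :: app]⟩
t=3: ⟨C=3; E=∅; A=∅; R=[app :: subR :: app]⟩
t=4: ⟨C=(λp. (0 + p)); E=∅; A=[3]; R=[subR :: app]⟩
t=5: ⟨C=(0 + p); E={p↦3}; A=∅; R=[subR :: app]⟩
t=6: ⟨C=0; E={p↦3}; A=∅; R=[addR :: subR :: app]⟩
t=7: ⟨C=p; E={p↦3}; A=∅; R=[addL(0) :: subR :: app]⟩
t=8: ⟨C=9; E=∅; A=∅; R=[subL(3) :: app]⟩
t=9: ⟨C=(λu. ((λq. q) (let p = u in (1 + u)))); E=∅; A=[-6]; R=∅⟩
t=10: ⟨C=((λq. q) (let p = u in (1 + u))); E={u↦-6}; A=∅; R=∅⟩
t=11: ⟨C=(let p = u in (1 + u)); E={u↦-6}; A=∅; R=[app]⟩
t=12: ⟨C=u; E={u↦-6}; A=∅; R=[let p :: app]⟩
t=13: ⟨C=(1 + u); E={p↦-6, u↦-6}; A=∅; R=[app]⟩
t=14: ⟨C=1; E={p↦-6, u↦-6}; A=∅; R=[addR :: app]⟩
t=15: ⟨C=u; E={p↦-6, u↦-6}; A=∅; R=[addL(1) :: app]⟩
t=16: ⟨C=(λq. q); E={u↦-6}; A=[-5]; R=∅⟩
t=17: ⟨C=q; E={q↦-5, u↦-6}; A=∅; R=∅⟩
→ final value -5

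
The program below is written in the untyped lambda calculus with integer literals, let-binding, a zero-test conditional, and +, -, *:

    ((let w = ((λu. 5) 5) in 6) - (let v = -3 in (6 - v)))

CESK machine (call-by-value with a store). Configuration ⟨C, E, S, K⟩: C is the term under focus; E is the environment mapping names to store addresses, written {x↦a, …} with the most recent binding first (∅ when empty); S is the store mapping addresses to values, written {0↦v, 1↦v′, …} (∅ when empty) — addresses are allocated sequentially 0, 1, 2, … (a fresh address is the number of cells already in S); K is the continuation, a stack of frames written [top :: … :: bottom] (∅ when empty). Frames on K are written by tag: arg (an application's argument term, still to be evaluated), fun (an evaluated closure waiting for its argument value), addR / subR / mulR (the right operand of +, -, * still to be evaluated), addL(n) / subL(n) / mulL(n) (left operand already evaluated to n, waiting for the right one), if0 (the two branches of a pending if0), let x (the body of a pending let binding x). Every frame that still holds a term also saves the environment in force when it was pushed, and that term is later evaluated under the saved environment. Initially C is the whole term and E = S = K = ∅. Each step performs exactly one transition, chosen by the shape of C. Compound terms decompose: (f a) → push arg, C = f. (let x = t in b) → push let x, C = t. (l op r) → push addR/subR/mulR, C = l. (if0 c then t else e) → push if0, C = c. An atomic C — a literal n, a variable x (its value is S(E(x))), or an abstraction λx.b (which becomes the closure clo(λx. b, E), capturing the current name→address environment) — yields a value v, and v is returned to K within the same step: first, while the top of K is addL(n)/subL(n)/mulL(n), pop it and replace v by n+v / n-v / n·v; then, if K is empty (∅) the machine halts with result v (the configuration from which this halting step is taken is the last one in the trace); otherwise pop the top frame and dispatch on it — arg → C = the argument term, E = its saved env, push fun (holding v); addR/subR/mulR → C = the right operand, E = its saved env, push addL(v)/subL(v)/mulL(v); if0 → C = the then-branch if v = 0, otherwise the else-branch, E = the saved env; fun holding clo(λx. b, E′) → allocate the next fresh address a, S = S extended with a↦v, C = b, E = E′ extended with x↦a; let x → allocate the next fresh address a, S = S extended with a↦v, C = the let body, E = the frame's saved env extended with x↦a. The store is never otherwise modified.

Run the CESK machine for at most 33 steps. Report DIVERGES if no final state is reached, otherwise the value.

Answer: -3

Derivation:
[0] ⟨C=((let w = ((λu. 5) 5) in 6) - (let v = -3 in (6 - v))); E=∅; S=∅; K=∅⟩
[1] ⟨C=(let w = ((λu. 5) 5) in 6); E=∅; S=∅; K=[subR]⟩
[2] ⟨C=((λu. 5) 5); E=∅; S=∅; K=[let w :: subR]⟩
[3] ⟨C=(λu. 5); E=∅; S=∅; K=[arg :: let w :: subR]⟩
[4] ⟨C=5; E=∅; S=∅; K=[fun :: let w :: subR]⟩
[5] ⟨C=5; E={u↦0}; S={0↦5}; K=[let w :: subR]⟩
[6] ⟨C=6; E={w↦1}; S={0↦5, 1↦5}; K=[subR]⟩
[7] ⟨C=(let v = -3 in (6 - v)); E=∅; S={0↦5, 1↦5}; K=[subL(6)]⟩
[8] ⟨C=-3; E=∅; S={0↦5, 1↦5}; K=[let v :: subL(6)]⟩
[9] ⟨C=(6 - v); E={v↦2}; S={0↦5, 1↦5, 2↦-3}; K=[subL(6)]⟩
[10] ⟨C=6; E={v↦2}; S={0↦5, 1↦5, 2↦-3}; K=[subR :: subL(6)]⟩
[11] ⟨C=v; E={v↦2}; S={0↦5, 1↦5, 2↦-3}; K=[subL(6) :: subL(6)]⟩
→ final value -3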